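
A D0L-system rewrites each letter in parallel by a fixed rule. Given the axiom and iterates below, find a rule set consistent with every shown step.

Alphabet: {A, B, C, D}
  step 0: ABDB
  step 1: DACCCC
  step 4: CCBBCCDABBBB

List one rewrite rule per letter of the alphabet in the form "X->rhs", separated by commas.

A->DA, B->C, C->B, D->CC

  step 0 ⇒ step 1: ABDB ⇒ DA·C·CC·C
    A ↦ DA
    B ↦ C
    D ↦ CC
    C ↦ B  (constrained at step 1)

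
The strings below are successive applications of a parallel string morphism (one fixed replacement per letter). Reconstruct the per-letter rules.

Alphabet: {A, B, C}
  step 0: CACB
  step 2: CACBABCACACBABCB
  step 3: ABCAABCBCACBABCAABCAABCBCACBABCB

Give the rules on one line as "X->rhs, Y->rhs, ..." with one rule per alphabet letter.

  step 2 ⇒ step 3: CACBABCACACBABCB ⇒ AB·CA·AB·CB·CA·CB·AB·CA·AB·CA·AB·CB·CA·CB·AB·CB
    A ↦ CA
    B ↦ CB
    C ↦ AB

A->CA, B->CB, C->AB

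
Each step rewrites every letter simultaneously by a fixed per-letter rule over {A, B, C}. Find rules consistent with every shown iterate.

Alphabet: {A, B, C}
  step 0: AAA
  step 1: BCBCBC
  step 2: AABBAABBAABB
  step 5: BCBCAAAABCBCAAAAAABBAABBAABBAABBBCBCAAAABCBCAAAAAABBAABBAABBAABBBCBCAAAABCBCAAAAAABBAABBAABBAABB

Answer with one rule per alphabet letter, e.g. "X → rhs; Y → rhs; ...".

A->BC, B->AA, C->BB

  step 1 ⇒ step 2: BCBCBC ⇒ AA·BB·AA·BB·AA·BB
    B ↦ AA
    C ↦ BB
  step 0 ⇒ step 1: AAA ⇒ BC·BC·BC
    A ↦ BC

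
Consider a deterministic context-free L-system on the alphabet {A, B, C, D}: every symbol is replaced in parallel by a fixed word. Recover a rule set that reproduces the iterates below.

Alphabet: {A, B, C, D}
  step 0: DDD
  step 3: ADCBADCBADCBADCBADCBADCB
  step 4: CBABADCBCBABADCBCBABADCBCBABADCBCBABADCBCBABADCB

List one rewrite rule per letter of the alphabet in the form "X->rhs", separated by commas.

A->CB, B->CB, C->AD, D->AB

  step 3 ⇒ step 4: ADCBADCBADCBADCBADCBADCB ⇒ CB·AB·AD·CB·CB·AB·AD·CB·CB·AB·AD·CB·CB·AB·AD·CB·CB·AB·AD·CB·CB·AB·AD·CB
    A ↦ CB
    B ↦ CB
    C ↦ AD
    D ↦ AB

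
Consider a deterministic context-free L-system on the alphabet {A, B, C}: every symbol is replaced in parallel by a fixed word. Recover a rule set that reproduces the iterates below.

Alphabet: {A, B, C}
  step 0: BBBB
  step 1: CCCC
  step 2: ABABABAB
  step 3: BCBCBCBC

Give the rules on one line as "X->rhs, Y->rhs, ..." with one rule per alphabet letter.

  step 2 ⇒ step 3: ABABABAB ⇒ B·C·B·C·B·C·B·C
    A ↦ B
    B ↦ C
  step 1 ⇒ step 2: CCCC ⇒ AB·AB·AB·AB
    C ↦ AB

A->B, B->C, C->AB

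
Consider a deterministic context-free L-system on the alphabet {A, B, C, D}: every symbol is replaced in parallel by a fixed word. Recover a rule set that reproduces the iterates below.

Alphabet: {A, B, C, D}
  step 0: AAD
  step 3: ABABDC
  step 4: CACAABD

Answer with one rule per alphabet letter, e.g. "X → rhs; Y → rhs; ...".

  step 3 ⇒ step 4: ABABDC ⇒ C·A·C·A·AB·D
    A ↦ C
    B ↦ A
    C ↦ D
    D ↦ AB

A->C, B->A, C->D, D->AB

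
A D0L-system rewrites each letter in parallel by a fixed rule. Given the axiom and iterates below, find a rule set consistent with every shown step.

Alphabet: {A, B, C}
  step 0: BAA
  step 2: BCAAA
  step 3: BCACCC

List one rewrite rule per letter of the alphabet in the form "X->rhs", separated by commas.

  step 2 ⇒ step 3: BCAAA ⇒ BC·A·C·C·C
    A ↦ C
    B ↦ BC
    C ↦ A

A->C, B->BC, C->A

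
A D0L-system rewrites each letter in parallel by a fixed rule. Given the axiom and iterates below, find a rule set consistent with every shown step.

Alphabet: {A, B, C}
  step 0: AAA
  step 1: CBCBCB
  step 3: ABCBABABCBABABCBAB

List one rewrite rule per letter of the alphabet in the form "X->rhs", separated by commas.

A->CB, B->AB, C->B

  step 0 ⇒ step 1: AAA ⇒ CB·CB·CB
    A ↦ CB
    B ↦ AB  (constrained at step 1)
    C ↦ B  (constrained at step 1)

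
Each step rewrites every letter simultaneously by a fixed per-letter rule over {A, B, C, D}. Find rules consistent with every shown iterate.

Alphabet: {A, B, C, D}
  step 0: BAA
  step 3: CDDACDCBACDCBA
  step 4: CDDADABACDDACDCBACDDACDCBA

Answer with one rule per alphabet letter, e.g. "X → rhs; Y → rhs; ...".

  step 3 ⇒ step 4: CDDACDCBACDCBA ⇒ CD·DA·DA·BA·CD·DA·CD·C·BA·CD·DA·CD·C·BA
    A ↦ BA
    B ↦ C
    C ↦ CD
    D ↦ DA

A->BA, B->C, C->CD, D->DA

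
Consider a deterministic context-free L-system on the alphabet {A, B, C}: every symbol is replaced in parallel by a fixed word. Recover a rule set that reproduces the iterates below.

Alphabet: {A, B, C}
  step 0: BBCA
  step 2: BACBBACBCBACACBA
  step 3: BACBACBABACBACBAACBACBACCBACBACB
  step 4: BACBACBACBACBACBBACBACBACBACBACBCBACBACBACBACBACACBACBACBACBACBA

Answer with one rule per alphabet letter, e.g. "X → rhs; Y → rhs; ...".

  step 3 ⇒ step 4: BACBACBABACBACBAACBACBACCBACBACB ⇒ BA·CB·AC·BA·CB·AC·BA·CB·BA·CB·AC·BA·CB·AC·BA·CB·CB·AC·BA·CB·AC·BA·CB·AC·AC·BA·CB·AC·BA·CB·AC·BA
    A ↦ CB
    B ↦ BA
    C ↦ AC

A->CB, B->BA, C->AC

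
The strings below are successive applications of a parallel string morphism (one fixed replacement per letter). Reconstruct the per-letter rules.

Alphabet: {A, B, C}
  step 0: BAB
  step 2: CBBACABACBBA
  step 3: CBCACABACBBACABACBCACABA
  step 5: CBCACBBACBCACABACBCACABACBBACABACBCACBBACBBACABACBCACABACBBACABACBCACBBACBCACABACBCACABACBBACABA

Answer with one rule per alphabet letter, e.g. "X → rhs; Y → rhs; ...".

  step 2 ⇒ step 3: CBBACABACBBA ⇒ CB·CA·CA·BA·CB·BA·CA·BA·CB·CA·CA·BA
    A ↦ BA
    B ↦ CA
    C ↦ CB

A->BA, B->CA, C->CB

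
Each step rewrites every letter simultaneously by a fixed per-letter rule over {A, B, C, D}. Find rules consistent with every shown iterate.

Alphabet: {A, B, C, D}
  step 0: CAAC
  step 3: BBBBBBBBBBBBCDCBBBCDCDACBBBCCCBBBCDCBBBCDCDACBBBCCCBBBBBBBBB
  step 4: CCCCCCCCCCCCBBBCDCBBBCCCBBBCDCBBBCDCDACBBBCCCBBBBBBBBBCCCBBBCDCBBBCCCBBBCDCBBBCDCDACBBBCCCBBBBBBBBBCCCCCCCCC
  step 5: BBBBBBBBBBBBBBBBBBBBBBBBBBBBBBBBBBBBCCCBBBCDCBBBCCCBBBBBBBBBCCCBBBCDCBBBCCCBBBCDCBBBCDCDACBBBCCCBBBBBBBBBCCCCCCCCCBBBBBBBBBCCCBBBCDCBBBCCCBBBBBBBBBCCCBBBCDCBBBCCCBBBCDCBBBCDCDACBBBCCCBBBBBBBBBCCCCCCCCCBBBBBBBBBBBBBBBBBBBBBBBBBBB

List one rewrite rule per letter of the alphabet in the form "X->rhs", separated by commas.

  step 4 ⇒ step 5: CCCCCCCCCCCCBBBCDCBBBCCCBBBCDCBBBCDCDACBBBCCCBBBBBBBBBCCCBBBCDCBBBCCCBBBCDCBBBCDCDACBBBCCCBBBBBBBBBCCCCCCCCC ⇒ BBB·BBB·BBB·BBB·BBB·BBB·BBB·BBB·BBB·BBB·BBB·BBB·C·C·C·BBB·CDC·BBB·C·C·C·BBB·BBB·BBB·C·C·C·BBB·CDC·BBB·C·C·C·BBB·CDC·BBB·CDC·DAC·BBB·C·C·C·BBB·BBB·BBB·C·C·C·C·C·C·C·C·C·BBB·BBB·BBB·C·C·C·BBB·CDC·BBB·C·C·C·BBB·BBB·BBB·C·C·C·BBB·CDC·BBB·C·C·C·BBB·CDC·BBB·CDC·DAC·BBB·C·C·C·BBB·BBB·BBB·C·C·C·C·C·C·C·C·C·BBB·BBB·BBB·BBB·BBB·BBB·BBB·BBB·BBB
    A ↦ DAC
    B ↦ C
    C ↦ BBB
    D ↦ CDC

A->DAC, B->C, C->BBB, D->CDC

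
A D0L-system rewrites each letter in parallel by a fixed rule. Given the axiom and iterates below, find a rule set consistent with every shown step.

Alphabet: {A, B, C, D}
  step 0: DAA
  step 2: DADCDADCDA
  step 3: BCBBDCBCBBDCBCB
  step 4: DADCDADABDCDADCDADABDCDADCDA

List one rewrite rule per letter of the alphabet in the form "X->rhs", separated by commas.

  step 3 ⇒ step 4: BCBBDCBCBBDCBCB ⇒ DA·DC·DA·DA·B·DC·DA·DC·DA·DA·B·DC·DA·DC·DA
    B ↦ DA
    C ↦ DC
    D ↦ B
  step 2 ⇒ step 3: DADCDADCDA ⇒ B·CB·B·DC·B·CB·B·DC·B·CB
    A ↦ CB

A->CB, B->DA, C->DC, D->B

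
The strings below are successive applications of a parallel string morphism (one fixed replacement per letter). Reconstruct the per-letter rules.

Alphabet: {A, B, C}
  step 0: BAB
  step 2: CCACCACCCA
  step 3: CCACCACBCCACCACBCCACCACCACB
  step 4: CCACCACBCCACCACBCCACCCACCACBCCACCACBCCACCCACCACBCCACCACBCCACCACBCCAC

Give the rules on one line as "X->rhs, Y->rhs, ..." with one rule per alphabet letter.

  step 3 ⇒ step 4: CCACCACBCCACCACBCCACCACCACB ⇒ CCA·CCA·CB·CCA·CCA·CB·CCA·C·CCA·CCA·CB·CCA·CCA·CB·CCA·C·CCA·CCA·CB·CCA·CCA·CB·CCA·CCA·CB·CCA·C
    A ↦ CB
    B ↦ C
    C ↦ CCA

A->CB, B->C, C->CCA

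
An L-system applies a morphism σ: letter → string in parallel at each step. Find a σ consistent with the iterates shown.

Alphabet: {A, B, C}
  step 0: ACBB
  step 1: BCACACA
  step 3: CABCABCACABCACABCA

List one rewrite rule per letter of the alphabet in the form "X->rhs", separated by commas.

A->B, B->CA, C->CA

  step 0 ⇒ step 1: ACBB ⇒ B·CA·CA·CA
    A ↦ B
    B ↦ CA
    C ↦ CA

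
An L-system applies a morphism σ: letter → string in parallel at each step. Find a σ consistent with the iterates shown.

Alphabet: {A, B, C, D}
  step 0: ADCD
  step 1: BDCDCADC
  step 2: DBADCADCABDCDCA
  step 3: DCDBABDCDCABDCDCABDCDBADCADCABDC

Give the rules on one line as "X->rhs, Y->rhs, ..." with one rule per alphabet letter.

A->BDC, B->DBA, C->A, D->DC

  step 2 ⇒ step 3: DBADCADCABDCDCA ⇒ DC·DBA·BDC·DC·A·BDC·DC·A·BDC·DBA·DC·A·DC·A·BDC
    A ↦ BDC
    B ↦ DBA
    C ↦ A
    D ↦ DC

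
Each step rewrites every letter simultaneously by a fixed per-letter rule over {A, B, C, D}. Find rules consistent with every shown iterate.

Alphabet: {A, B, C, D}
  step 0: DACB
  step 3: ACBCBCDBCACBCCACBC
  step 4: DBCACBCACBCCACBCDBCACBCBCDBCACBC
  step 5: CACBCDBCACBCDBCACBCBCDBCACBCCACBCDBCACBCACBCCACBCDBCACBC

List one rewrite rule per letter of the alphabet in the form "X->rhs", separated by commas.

A->D, B->AC, C->BC, D->C

  step 4 ⇒ step 5: DBCACBCACBCCACBCDBCACBCBCDBCACBC ⇒ C·AC·BC·D·BC·AC·BC·D·BC·AC·BC·BC·D·BC·AC·BC·C·AC·BC·D·BC·AC·BC·AC·BC·C·AC·BC·D·BC·AC·BC
    A ↦ D
    B ↦ AC
    C ↦ BC
    D ↦ C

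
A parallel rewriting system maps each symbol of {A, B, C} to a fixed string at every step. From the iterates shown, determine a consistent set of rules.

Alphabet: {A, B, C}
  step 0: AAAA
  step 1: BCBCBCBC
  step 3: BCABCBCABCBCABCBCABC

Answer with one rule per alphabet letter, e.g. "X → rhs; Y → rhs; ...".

  step 0 ⇒ step 1: AAAA ⇒ BC·BC·BC·BC
    A ↦ BC
    B ↦ BC  (constrained at step 1)
    C ↦ A  (constrained at step 1)

A->BC, B->BC, C->A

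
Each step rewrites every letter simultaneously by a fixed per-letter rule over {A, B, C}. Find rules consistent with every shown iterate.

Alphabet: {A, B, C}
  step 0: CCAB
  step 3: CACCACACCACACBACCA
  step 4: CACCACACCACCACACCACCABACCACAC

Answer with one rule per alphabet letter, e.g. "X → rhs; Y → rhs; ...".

  step 3 ⇒ step 4: CACCACACCACACBACCA ⇒ CA·C·CA·CA·C·CA·C·CA·CA·C·CA·C·CA·BA·C·CA·CA·C
    A ↦ C
    B ↦ BA
    C ↦ CA

A->C, B->BA, C->CA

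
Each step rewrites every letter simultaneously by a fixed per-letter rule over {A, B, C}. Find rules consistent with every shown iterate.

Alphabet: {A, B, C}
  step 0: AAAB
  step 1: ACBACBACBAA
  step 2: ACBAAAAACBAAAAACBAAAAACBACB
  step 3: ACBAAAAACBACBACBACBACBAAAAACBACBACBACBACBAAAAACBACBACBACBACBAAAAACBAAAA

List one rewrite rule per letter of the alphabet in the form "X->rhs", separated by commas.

A->ACB, B->AA, C->AA

  step 2 ⇒ step 3: ACBAAAAACBAAAAACBAAAAACBACB ⇒ ACB·AA·AA·ACB·ACB·ACB·ACB·ACB·AA·AA·ACB·ACB·ACB·ACB·ACB·AA·AA·ACB·ACB·ACB·ACB·ACB·AA·AA·ACB·AA·AA
    A ↦ ACB
    B ↦ AA
    C ↦ AA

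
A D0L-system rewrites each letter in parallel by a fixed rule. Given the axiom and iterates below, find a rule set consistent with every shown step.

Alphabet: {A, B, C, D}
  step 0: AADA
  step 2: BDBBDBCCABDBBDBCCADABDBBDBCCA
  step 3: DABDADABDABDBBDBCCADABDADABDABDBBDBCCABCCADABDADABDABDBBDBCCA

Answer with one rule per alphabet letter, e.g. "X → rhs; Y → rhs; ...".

A->CCA, B->DA, C->BDB, D->B

  step 2 ⇒ step 3: BDBBDBCCABDBBDBCCADABDBBDBCCA ⇒ DA·B·DA·DA·B·DA·BDB·BDB·CCA·DA·B·DA·DA·B·DA·BDB·BDB·CCA·B·CCA·DA·B·DA·DA·B·DA·BDB·BDB·CCA
    A ↦ CCA
    B ↦ DA
    C ↦ BDB
    D ↦ B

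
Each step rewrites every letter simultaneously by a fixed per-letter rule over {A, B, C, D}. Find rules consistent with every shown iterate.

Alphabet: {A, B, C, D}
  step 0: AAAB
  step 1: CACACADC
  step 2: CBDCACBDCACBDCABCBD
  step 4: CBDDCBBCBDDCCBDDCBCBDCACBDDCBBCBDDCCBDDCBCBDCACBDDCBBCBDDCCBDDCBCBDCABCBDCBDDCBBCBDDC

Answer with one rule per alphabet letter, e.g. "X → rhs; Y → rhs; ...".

  step 1 ⇒ step 2: CACACADC ⇒ CBD·CA·CBD·CA·CBD·CA·B·CBD
    A ↦ CA
    C ↦ CBD
    D ↦ B
  step 0 ⇒ step 1: AAAB ⇒ CA·CA·CA·DC
    B ↦ DC

A->CA, B->DC, C->CBD, D->B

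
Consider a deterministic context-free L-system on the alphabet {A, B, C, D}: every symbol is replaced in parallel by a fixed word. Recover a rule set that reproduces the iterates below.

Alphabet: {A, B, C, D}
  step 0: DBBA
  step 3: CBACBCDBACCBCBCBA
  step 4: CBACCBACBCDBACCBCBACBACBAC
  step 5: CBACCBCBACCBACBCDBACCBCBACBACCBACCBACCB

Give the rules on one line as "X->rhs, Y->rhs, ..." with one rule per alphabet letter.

A->C, B->A, C->CB, D->CDB

  step 4 ⇒ step 5: CBACCBACBCDBACCBCBACBACBAC ⇒ CB·A·C·CB·CB·A·C·CB·A·CB·CDB·A·C·CB·CB·A·CB·A·C·CB·A·C·CB·A·C·CB
    A ↦ C
    B ↦ A
    C ↦ CB
    D ↦ CDB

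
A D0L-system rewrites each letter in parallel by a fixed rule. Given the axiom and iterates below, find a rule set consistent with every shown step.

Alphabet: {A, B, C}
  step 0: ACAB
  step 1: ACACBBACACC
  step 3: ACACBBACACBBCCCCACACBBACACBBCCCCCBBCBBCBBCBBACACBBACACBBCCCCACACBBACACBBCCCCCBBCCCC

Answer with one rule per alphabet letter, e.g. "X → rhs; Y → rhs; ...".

A->ACA, B->CC, C->CBB

  step 0 ⇒ step 1: ACAB ⇒ ACA·CBB·ACA·CC
    A ↦ ACA
    B ↦ CC
    C ↦ CBB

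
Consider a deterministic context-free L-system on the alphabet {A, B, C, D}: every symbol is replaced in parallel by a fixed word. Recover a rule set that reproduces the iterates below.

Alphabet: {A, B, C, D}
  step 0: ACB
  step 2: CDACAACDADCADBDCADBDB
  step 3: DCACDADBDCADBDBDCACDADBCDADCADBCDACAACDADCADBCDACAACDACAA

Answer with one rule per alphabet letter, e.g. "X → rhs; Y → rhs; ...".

  step 2 ⇒ step 3: CDACAACDADCADBDCADBDB ⇒ DCA·CDA·DB·DCA·DB·DB·DCA·CDA·DB·CDA·DCA·DB·CDA·CAA·CDA·DCA·DB·CDA·CAA·CDA·CAA
    A ↦ DB
    B ↦ CAA
    C ↦ DCA
    D ↦ CDA

A->DB, B->CAA, C->DCA, D->CDA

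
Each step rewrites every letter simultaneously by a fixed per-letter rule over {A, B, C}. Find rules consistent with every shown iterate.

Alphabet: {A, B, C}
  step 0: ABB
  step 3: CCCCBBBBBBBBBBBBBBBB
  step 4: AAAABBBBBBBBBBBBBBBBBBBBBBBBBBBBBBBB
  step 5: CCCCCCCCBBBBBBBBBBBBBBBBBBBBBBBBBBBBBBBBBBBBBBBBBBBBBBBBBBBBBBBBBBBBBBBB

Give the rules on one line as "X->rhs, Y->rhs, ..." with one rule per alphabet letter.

A->CC, B->BB, C->A

  step 4 ⇒ step 5: AAAABBBBBBBBBBBBBBBBBBBBBBBBBBBBBBBB ⇒ CC·CC·CC·CC·BB·BB·BB·BB·BB·BB·BB·BB·BB·BB·BB·BB·BB·BB·BB·BB·BB·BB·BB·BB·BB·BB·BB·BB·BB·BB·BB·BB·BB·BB·BB·BB
    A ↦ CC
    B ↦ BB
  step 3 ⇒ step 4: CCCCBBBBBBBBBBBBBBBB ⇒ A·A·A·A·BB·BB·BB·BB·BB·BB·BB·BB·BB·BB·BB·BB·BB·BB·BB·BB
    C ↦ A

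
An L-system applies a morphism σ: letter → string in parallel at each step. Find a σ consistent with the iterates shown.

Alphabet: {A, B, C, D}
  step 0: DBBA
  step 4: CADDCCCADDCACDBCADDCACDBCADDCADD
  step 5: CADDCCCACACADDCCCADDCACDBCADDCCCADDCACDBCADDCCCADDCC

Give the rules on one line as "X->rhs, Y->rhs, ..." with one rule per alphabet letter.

  step 4 ⇒ step 5: CADDCCCADDCACDBCADDCACDBCADDCADD ⇒ CA·DD·C·C·CA·CA·CA·DD·C·C·CA·DD·CA·C·DB·CA·DD·C·C·CA·DD·CA·C·DB·CA·DD·C·C·CA·DD·C·C
    A ↦ DD
    B ↦ DB
    C ↦ CA
    D ↦ C

A->DD, B->DB, C->CA, D->C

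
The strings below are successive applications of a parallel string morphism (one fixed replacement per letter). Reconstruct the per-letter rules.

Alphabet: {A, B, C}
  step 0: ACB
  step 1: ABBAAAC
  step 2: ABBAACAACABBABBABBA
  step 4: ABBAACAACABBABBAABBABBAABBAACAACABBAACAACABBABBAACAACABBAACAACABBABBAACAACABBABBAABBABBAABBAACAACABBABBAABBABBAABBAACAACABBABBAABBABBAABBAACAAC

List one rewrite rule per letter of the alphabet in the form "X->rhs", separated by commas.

A->ABB, B->AAC, C->A

  step 1 ⇒ step 2: ABBAAAC ⇒ ABB·AAC·AAC·ABB·ABB·ABB·A
    A ↦ ABB
    B ↦ AAC
    C ↦ A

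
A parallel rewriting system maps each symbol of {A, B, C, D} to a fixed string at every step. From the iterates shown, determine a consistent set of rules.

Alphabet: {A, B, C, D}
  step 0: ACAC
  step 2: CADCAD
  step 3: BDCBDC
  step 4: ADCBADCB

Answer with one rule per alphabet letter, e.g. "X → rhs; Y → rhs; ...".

A->D, B->AD, C->B, D->C

  step 3 ⇒ step 4: BDCBDC ⇒ AD·C·B·AD·C·B
    B ↦ AD
    C ↦ B
    D ↦ C
  step 2 ⇒ step 3: CADCAD ⇒ B·D·C·B·D·C
    A ↦ D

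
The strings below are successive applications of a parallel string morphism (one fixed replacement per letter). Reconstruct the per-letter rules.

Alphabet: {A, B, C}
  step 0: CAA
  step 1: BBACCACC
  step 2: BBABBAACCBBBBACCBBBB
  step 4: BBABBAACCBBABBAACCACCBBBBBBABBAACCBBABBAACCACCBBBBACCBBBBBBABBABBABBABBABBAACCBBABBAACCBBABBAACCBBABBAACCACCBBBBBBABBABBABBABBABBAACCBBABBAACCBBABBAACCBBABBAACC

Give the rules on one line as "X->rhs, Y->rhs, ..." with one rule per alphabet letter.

A->ACC, B->BBA, C->BB

  step 1 ⇒ step 2: BBACCACC ⇒ BBA·BBA·ACC·BB·BB·ACC·BB·BB
    A ↦ ACC
    B ↦ BBA
    C ↦ BB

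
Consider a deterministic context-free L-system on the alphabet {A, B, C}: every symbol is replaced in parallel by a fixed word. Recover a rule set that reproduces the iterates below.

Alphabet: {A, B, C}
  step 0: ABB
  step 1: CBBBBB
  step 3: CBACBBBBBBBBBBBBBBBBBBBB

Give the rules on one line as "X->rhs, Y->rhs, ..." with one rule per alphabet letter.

  step 0 ⇒ step 1: ABB ⇒ CB·BB·BB
    A ↦ CB
    B ↦ BB
    C ↦ AC  (constrained at step 1)

A->CB, B->BB, C->AC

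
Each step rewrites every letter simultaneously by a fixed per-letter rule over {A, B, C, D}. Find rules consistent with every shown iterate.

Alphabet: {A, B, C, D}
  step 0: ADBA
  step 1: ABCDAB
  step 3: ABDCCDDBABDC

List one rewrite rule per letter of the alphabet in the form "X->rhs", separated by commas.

  step 0 ⇒ step 1: ADBA ⇒ AB·C·D·AB
    A ↦ AB
    B ↦ D
    D ↦ C
    C ↦ DB  (constrained at step 1)

A->AB, B->D, C->DB, D->C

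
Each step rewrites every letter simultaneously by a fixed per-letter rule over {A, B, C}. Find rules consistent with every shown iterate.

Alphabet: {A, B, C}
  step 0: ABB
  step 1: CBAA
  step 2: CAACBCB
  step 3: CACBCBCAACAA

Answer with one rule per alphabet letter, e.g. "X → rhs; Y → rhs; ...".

  step 2 ⇒ step 3: CAACBCB ⇒ CA·CB·CB·CA·A·CA·A
    A ↦ CB
    B ↦ A
    C ↦ CA

A->CB, B->A, C->CA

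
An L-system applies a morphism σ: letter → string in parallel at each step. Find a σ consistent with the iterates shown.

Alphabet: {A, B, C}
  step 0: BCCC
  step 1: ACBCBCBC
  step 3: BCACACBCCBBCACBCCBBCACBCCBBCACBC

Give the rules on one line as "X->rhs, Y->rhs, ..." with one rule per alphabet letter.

  step 0 ⇒ step 1: BCCC ⇒ AC·BC·BC·BC
    B ↦ AC
    C ↦ BC
    A ↦ CB  (constrained at step 1)

A->CB, B->AC, C->BC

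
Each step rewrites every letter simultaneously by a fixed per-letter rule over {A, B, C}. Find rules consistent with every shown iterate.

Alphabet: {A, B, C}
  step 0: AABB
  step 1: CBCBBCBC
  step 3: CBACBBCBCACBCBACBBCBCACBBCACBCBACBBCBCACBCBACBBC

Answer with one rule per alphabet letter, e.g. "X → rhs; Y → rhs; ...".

  step 0 ⇒ step 1: AABB ⇒ CB·CB·BC·BC
    A ↦ CB
    B ↦ BC
    C ↦ ACB  (constrained at step 1)

A->CB, B->BC, C->ACB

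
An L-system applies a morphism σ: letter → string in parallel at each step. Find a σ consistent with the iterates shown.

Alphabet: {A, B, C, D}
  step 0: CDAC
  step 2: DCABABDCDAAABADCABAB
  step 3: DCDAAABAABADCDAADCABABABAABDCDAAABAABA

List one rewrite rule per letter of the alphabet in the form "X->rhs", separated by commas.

A->AB, B->A, C->DAA, D->DC

  step 2 ⇒ step 3: DCABABDCDAAABADCABAB ⇒ DC·DAA·AB·A·AB·A·DC·DAA·DC·AB·AB·AB·A·AB·DC·DAA·AB·A·AB·A
    A ↦ AB
    B ↦ A
    C ↦ DAA
    D ↦ DC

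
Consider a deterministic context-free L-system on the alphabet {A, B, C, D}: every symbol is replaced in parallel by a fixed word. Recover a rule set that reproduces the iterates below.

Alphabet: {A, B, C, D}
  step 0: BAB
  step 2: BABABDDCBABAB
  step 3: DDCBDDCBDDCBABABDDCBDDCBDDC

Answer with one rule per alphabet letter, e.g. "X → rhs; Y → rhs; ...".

  step 2 ⇒ step 3: BABABDDCBABAB ⇒ DDC·B·DDC·B·DDC·BA·BA·B·DDC·B·DDC·B·DDC
    A ↦ B
    B ↦ DDC
    C ↦ B
    D ↦ BA

A->B, B->DDC, C->B, D->BA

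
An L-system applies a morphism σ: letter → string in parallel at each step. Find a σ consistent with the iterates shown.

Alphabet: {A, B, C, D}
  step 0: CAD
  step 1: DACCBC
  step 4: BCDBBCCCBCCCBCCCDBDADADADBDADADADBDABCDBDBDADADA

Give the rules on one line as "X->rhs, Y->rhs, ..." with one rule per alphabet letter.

A->CC, B->DB, C->DA, D->BC

  step 0 ⇒ step 1: CAD ⇒ DA·CC·BC
    A ↦ CC
    C ↦ DA
    D ↦ BC
    B ↦ DB  (constrained at step 1)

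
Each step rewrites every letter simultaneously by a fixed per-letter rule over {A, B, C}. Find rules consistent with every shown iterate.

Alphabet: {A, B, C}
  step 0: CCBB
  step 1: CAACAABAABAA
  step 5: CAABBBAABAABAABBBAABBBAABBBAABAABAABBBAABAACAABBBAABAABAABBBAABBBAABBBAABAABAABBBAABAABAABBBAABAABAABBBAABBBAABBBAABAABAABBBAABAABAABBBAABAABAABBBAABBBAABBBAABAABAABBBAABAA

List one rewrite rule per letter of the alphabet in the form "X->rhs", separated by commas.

  step 0 ⇒ step 1: CCBB ⇒ CAA·CAA·BAA·BAA
    B ↦ BAA
    C ↦ CAA
    A ↦ B  (constrained at step 1)

A->B, B->BAA, C->CAA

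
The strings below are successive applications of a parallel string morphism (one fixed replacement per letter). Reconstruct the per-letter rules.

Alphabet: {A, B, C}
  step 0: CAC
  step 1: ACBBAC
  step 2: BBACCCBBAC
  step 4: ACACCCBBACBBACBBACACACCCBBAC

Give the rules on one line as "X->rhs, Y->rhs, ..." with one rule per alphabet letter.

  step 1 ⇒ step 2: ACBBAC ⇒ BB·AC·C·C·BB·AC
    A ↦ BB
    B ↦ C
    C ↦ AC

A->BB, B->C, C->AC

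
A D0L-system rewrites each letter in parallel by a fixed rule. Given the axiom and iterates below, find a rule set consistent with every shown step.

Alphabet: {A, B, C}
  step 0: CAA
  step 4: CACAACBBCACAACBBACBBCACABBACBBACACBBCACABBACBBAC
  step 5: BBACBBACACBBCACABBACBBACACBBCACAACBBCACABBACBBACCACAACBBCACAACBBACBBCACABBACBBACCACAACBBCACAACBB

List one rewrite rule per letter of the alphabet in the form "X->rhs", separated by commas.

A->AC, B->CA, C->BB

  step 4 ⇒ step 5: CACAACBBCACAACBBACBBCACABBACBBACACBBCACABBACBBAC ⇒ BB·AC·BB·AC·AC·BB·CA·CA·BB·AC·BB·AC·AC·BB·CA·CA·AC·BB·CA·CA·BB·AC·BB·AC·CA·CA·AC·BB·CA·CA·AC·BB·AC·BB·CA·CA·BB·AC·BB·AC·CA·CA·AC·BB·CA·CA·AC·BB
    A ↦ AC
    B ↦ CA
    C ↦ BB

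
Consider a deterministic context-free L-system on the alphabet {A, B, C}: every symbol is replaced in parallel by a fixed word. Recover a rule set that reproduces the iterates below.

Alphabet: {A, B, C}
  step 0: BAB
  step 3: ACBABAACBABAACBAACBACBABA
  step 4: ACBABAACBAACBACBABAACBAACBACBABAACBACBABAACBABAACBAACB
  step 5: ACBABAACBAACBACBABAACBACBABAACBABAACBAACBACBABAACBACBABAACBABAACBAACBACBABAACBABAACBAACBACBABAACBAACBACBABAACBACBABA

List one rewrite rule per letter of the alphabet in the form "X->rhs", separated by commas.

  step 4 ⇒ step 5: ACBABAACBAACBACBABAACBAACBACBABAACBACBABAACBABAACBAACB ⇒ ACB·AB·A·ACB·A·ACB·ACB·AB·A·ACB·ACB·AB·A·ACB·AB·A·ACB·A·ACB·ACB·AB·A·ACB·ACB·AB·A·ACB·AB·A·ACB·A·ACB·ACB·AB·A·ACB·AB·A·ACB·A·ACB·ACB·AB·A·ACB·A·ACB·ACB·AB·A·ACB·ACB·AB·A
    A ↦ ACB
    B ↦ A
    C ↦ AB

A->ACB, B->A, C->AB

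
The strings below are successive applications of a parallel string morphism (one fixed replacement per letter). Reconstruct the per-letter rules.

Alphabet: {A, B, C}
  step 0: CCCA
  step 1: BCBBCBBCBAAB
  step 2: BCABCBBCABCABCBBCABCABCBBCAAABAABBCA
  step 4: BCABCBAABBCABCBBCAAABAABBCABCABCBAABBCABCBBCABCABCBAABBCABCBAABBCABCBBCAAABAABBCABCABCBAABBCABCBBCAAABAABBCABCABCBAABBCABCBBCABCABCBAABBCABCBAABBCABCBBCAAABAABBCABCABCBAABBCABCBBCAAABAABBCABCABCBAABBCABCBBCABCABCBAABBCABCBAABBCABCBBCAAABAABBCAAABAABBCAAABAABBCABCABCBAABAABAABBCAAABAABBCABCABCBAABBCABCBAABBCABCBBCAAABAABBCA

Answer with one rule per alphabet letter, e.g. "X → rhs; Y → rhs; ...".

A->AAB, B->BCA, C->BCB

  step 1 ⇒ step 2: BCBBCBBCBAAB ⇒ BCA·BCB·BCA·BCA·BCB·BCA·BCA·BCB·BCA·AAB·AAB·BCA
    A ↦ AAB
    B ↦ BCA
    C ↦ BCB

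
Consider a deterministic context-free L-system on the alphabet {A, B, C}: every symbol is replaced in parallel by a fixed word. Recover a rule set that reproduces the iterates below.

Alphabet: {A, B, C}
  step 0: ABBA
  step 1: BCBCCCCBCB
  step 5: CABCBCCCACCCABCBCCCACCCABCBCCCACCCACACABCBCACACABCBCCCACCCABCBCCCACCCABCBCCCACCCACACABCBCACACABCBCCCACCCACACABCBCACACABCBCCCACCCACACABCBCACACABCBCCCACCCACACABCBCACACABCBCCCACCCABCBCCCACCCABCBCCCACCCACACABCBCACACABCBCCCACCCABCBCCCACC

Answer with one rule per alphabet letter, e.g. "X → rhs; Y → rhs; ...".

  step 0 ⇒ step 1: ABBA ⇒ BCB·CC·CC·BCB
    A ↦ BCB
    B ↦ CC
    C ↦ CA  (constrained at step 1)

A->BCB, B->CC, C->CA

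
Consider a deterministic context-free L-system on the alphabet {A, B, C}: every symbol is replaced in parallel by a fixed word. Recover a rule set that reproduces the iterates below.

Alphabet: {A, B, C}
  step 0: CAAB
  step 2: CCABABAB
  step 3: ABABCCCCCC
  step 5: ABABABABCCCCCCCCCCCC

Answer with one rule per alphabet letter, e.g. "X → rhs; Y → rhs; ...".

  step 2 ⇒ step 3: CCABABAB ⇒ AB·AB·C·C·C·C·C·C
    A ↦ C
    B ↦ C
    C ↦ AB

A->C, B->C, C->AB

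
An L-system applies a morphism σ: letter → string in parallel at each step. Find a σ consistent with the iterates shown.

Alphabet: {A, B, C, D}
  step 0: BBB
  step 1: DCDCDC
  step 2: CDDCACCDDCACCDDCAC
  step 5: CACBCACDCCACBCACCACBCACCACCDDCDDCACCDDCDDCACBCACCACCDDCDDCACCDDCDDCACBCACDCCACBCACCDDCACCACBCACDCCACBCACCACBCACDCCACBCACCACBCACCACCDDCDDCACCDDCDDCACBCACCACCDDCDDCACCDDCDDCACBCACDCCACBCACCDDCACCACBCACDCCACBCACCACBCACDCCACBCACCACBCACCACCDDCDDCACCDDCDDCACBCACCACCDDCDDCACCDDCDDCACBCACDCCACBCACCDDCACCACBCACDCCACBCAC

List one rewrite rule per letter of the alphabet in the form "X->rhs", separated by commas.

  step 1 ⇒ step 2: DCDCDC ⇒ CDD·CAC·CDD·CAC·CDD·CAC
    C ↦ CAC
    D ↦ CDD
    A ↦ B  (constrained at step 2)
  step 0 ⇒ step 1: BBB ⇒ DC·DC·DC
    B ↦ DC

A->B, B->DC, C->CAC, D->CDD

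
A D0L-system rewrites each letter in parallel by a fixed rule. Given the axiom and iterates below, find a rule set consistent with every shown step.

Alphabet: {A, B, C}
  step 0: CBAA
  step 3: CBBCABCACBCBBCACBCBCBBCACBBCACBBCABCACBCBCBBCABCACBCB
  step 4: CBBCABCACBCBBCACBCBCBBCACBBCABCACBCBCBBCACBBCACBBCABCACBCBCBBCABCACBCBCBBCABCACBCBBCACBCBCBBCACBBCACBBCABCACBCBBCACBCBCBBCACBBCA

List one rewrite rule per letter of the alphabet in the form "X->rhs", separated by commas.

  step 3 ⇒ step 4: CBBCABCACBCBBCACBCBCBBCACBBCACBBCABCACBCBCBBCABCACBCB ⇒ CB·BCA·BCA·CB·CB·BCA·CB·CB·CB·BCA·CB·BCA·BCA·CB·CB·CB·BCA·CB·BCA·CB·BCA·BCA·CB·CB·CB·BCA·BCA·CB·CB·CB·BCA·BCA·CB·CB·BCA·CB·CB·CB·BCA·CB·BCA·CB·BCA·BCA·CB·CB·BCA·CB·CB·CB·BCA·CB·BCA
    A ↦ CB
    B ↦ BCA
    C ↦ CB

A->CB, B->BCA, C->CB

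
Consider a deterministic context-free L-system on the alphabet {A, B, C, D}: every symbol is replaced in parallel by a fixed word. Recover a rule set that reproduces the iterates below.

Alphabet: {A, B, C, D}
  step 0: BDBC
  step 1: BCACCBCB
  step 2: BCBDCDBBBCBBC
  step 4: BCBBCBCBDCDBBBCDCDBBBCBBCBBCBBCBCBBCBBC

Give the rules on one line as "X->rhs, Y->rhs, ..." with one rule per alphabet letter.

  step 1 ⇒ step 2: BCACCBCB ⇒ BC·B·DCD·B·B·BC·B·BC
    A ↦ DCD
    B ↦ BC
    C ↦ B
  step 0 ⇒ step 1: BDBC ⇒ BC·ACC·BC·B
    D ↦ ACC

A->DCD, B->BC, C->B, D->ACC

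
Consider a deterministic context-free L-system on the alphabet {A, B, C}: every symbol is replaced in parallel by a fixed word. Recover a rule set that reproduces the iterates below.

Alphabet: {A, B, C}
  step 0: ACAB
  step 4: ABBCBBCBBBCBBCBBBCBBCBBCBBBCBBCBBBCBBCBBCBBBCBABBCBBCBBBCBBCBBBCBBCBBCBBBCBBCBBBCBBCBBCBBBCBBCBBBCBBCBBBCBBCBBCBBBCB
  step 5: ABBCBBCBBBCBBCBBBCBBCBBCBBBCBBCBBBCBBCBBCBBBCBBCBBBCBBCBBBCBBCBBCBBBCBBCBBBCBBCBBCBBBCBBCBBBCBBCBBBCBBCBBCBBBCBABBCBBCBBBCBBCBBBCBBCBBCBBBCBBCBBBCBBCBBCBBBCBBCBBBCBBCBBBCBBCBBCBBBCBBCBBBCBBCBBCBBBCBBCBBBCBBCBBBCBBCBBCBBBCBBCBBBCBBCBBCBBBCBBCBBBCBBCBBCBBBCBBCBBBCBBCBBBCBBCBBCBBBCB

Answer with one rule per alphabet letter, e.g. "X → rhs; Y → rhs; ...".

A->AB, B->BCB, C->B

  step 4 ⇒ step 5: ABBCBBCBBBCBBCBBBCBBCBBCBBBCBBCBBBCBBCBBCBBBCBABBCBBCBBBCBBCBBBCBBCBBCBBBCBBCBBBCBBCBBCBBBCBBCBBBCBBCBBBCBBCBBCBBBCB ⇒ AB·BCB·BCB·B·BCB·BCB·B·BCB·BCB·BCB·B·BCB·BCB·B·BCB·BCB·BCB·B·BCB·BCB·B·BCB·BCB·B·BCB·BCB·BCB·B·BCB·BCB·B·BCB·BCB·BCB·B·BCB·BCB·B·BCB·BCB·B·BCB·BCB·BCB·B·BCB·AB·BCB·BCB·B·BCB·BCB·B·BCB·BCB·BCB·B·BCB·BCB·B·BCB·BCB·BCB·B·BCB·BCB·B·BCB·BCB·B·BCB·BCB·BCB·B·BCB·BCB·B·BCB·BCB·BCB·B·BCB·BCB·B·BCB·BCB·B·BCB·BCB·BCB·B·BCB·BCB·B·BCB·BCB·BCB·B·BCB·BCB·B·BCB·BCB·BCB·B·BCB·BCB·B·BCB·BCB·B·BCB·BCB·BCB·B·BCB
    A ↦ AB
    B ↦ BCB
    C ↦ B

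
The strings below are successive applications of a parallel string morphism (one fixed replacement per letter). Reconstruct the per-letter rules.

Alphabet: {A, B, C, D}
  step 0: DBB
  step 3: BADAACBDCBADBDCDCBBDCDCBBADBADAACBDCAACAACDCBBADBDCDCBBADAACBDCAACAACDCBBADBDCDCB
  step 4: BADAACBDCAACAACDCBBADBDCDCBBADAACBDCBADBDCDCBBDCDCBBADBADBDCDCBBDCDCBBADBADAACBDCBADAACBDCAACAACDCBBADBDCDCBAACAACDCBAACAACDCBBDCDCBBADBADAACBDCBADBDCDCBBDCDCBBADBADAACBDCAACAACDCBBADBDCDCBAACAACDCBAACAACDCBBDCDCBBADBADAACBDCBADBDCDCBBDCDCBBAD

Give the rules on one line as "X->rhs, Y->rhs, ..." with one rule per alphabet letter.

A->AAC, B->BAD, C->DCB, D->BDC

  step 3 ⇒ step 4: BADAACBDCBADBDCDCBBDCDCBBADBADAACBDCAACAACDCBBADBDCDCBBADAACBDCAACAACDCBBADBDCDCB ⇒ BAD·AAC·BDC·AAC·AAC·DCB·BAD·BDC·DCB·BAD·AAC·BDC·BAD·BDC·DCB·BDC·DCB·BAD·BAD·BDC·DCB·BDC·DCB·BAD·BAD·AAC·BDC·BAD·AAC·BDC·AAC·AAC·DCB·BAD·BDC·DCB·AAC·AAC·DCB·AAC·AAC·DCB·BDC·DCB·BAD·BAD·AAC·BDC·BAD·BDC·DCB·BDC·DCB·BAD·BAD·AAC·BDC·AAC·AAC·DCB·BAD·BDC·DCB·AAC·AAC·DCB·AAC·AAC·DCB·BDC·DCB·BAD·BAD·AAC·BDC·BAD·BDC·DCB·BDC·DCB·BAD
    A ↦ AAC
    B ↦ BAD
    C ↦ DCB
    D ↦ BDC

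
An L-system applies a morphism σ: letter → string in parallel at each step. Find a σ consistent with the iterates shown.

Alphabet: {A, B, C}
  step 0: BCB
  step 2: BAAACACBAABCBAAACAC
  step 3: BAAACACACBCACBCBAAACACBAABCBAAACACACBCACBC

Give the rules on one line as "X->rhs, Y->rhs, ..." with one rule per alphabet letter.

A->AC, B->BAA, C->BC

  step 2 ⇒ step 3: BAAACACBAABCBAAACAC ⇒ BAA·AC·AC·AC·BC·AC·BC·BAA·AC·AC·BAA·BC·BAA·AC·AC·AC·BC·AC·BC
    A ↦ AC
    B ↦ BAA
    C ↦ BC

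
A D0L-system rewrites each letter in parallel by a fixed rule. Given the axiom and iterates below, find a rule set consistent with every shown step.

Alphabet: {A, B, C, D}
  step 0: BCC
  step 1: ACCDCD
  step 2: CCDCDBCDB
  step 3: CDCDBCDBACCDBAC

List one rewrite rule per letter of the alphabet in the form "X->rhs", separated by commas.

A->C, B->AC, C->CD, D->B

  step 2 ⇒ step 3: CCDCDBCDB ⇒ CD·CD·B·CD·B·AC·CD·B·AC
    B ↦ AC
    C ↦ CD
    D ↦ B
  step 1 ⇒ step 2: ACCDCD ⇒ C·CD·CD·B·CD·B
    A ↦ C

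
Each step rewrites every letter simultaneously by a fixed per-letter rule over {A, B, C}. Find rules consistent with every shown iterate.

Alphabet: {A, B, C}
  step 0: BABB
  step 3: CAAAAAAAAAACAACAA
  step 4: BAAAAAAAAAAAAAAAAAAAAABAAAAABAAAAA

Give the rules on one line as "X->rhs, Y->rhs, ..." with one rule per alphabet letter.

  step 3 ⇒ step 4: CAAAAAAAAAACAACAA ⇒ BA·AA·AA·AA·AA·AA·AA·AA·AA·AA·AA·BA·AA·AA·BA·AA·AA
    A ↦ AA
    C ↦ BA
    B ↦ C  (constrained at step 0)

A->AA, B->C, C->BA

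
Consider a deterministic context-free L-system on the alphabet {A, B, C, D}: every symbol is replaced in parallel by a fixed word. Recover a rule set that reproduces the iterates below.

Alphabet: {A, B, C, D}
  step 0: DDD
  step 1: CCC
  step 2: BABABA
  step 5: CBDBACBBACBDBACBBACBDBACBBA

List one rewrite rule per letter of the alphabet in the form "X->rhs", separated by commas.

  step 1 ⇒ step 2: CCC ⇒ BA·BA·BA
    C ↦ BA
    A ↦ D  (constrained at step 2)
    B ↦ CB  (constrained at step 2)
  step 0 ⇒ step 1: DDD ⇒ C·C·C
    D ↦ C

A->D, B->CB, C->BA, D->C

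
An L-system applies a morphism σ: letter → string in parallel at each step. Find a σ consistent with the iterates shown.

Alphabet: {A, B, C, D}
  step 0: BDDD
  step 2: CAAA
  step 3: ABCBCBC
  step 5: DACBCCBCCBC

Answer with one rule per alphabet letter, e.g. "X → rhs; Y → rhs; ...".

A->BC, B->D, C->A, D->C

  step 2 ⇒ step 3: CAAA ⇒ A·BC·BC·BC
    A ↦ BC
    C ↦ A
    B ↦ D  (constrained at step 0)
    D ↦ C  (constrained at step 0)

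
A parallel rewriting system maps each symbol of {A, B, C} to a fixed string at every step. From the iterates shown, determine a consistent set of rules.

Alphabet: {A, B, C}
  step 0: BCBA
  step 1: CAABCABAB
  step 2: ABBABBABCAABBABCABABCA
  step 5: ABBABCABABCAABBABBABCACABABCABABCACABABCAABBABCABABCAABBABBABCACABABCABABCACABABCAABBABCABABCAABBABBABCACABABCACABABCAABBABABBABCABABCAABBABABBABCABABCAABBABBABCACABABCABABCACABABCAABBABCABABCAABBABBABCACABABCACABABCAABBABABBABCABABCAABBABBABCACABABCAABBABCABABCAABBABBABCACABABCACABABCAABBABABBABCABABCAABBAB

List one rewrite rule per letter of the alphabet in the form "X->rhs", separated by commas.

A->BAB, B->CA, C->AB

  step 1 ⇒ step 2: CAABCABAB ⇒ AB·BAB·BAB·CA·AB·BAB·CA·BAB·CA
    A ↦ BAB
    B ↦ CA
    C ↦ AB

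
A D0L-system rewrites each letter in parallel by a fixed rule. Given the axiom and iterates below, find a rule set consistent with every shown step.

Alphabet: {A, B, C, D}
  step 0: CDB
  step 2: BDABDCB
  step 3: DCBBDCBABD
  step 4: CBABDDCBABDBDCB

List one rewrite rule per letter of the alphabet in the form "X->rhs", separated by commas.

A->B, B->D, C->AB, D->CB

  step 3 ⇒ step 4: DCBBDCBABD ⇒ CB·AB·D·D·CB·AB·D·B·D·CB
    A ↦ B
    B ↦ D
    C ↦ AB
    D ↦ CB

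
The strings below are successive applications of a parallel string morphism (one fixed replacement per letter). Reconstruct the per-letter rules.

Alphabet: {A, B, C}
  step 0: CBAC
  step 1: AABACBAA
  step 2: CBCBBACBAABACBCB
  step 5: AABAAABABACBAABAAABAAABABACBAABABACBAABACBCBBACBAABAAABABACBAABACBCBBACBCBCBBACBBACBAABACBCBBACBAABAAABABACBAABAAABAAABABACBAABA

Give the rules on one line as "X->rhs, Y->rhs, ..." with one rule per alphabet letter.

A->CB, B->BA, C->AA

  step 1 ⇒ step 2: AABACBAA ⇒ CB·CB·BA·CB·AA·BA·CB·CB
    A ↦ CB
    B ↦ BA
    C ↦ AA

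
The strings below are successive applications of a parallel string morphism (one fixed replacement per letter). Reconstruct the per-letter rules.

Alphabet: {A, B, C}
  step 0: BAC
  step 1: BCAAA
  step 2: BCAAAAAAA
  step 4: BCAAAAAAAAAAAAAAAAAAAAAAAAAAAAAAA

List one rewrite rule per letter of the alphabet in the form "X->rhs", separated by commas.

A->AA, B->BC, C->A

  step 1 ⇒ step 2: BCAAA ⇒ BC·A·AA·AA·AA
    A ↦ AA
    B ↦ BC
    C ↦ A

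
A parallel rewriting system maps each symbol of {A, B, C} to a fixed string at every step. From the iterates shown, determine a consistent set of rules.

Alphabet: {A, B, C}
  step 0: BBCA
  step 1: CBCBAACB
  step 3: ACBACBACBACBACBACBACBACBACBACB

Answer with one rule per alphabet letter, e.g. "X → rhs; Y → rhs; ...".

  step 0 ⇒ step 1: BBCA ⇒ CB·CB·A·ACB
    A ↦ ACB
    B ↦ CB
    C ↦ A

A->ACB, B->CB, C->A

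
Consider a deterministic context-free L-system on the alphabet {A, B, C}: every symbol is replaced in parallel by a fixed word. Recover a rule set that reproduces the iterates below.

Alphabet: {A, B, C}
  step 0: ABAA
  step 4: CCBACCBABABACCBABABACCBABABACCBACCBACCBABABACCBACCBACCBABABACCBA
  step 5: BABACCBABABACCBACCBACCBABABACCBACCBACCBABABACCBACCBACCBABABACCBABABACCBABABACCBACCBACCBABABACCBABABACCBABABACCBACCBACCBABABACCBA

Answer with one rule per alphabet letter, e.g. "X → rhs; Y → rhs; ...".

  step 4 ⇒ step 5: CCBACCBABABACCBABABACCBABABACCBACCBACCBABABACCBACCBACCBABABACCBA ⇒ BA·BA·CC·BA·BA·BA·CC·BA·CC·BA·CC·BA·BA·BA·CC·BA·CC·BA·CC·BA·BA·BA·CC·BA·CC·BA·CC·BA·BA·BA·CC·BA·BA·BA·CC·BA·BA·BA·CC·BA·CC·BA·CC·BA·BA·BA·CC·BA·BA·BA·CC·BA·BA·BA·CC·BA·CC·BA·CC·BA·BA·BA·CC·BA
    A ↦ BA
    B ↦ CC
    C ↦ BA

A->BA, B->CC, C->BA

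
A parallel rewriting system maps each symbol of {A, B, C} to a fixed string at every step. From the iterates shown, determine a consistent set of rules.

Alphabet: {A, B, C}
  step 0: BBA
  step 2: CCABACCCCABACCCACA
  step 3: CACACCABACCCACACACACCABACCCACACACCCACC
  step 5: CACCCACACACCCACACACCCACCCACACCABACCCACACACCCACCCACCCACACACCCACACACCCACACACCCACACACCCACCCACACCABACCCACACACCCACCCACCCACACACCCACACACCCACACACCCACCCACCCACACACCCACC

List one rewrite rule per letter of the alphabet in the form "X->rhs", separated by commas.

A->CC, B->ABA, C->CA

  step 2 ⇒ step 3: CCABACCCCABACCCACA ⇒ CA·CA·CC·ABA·CC·CA·CA·CA·CA·CC·ABA·CC·CA·CA·CA·CC·CA·CC
    A ↦ CC
    B ↦ ABA
    C ↦ CA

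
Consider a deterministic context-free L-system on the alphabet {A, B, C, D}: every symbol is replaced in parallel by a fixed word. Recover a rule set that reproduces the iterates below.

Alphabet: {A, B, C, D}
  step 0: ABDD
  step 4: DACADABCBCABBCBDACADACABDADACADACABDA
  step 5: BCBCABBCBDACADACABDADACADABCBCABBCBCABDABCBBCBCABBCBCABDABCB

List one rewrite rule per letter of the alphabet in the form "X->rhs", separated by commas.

  step 4 ⇒ step 5: DACADABCBCABBCBDACADACABDADACADACABDA ⇒ BC·B·CA·B·BC·B·DA·CA·DA·CA·B·DA·DA·CA·DA·BC·B·CA·B·BC·B·CA·B·DA·BC·B·BC·B·CA·B·BC·B·CA·B·DA·BC·B
    A ↦ B
    B ↦ DA
    C ↦ CA
    D ↦ BC

A->B, B->DA, C->CA, D->BC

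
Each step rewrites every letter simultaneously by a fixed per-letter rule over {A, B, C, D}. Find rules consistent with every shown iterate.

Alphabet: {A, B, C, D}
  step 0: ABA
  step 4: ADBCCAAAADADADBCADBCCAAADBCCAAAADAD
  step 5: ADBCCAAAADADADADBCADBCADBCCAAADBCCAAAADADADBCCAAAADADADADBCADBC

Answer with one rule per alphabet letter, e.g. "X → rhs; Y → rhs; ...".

A->AD, B->CA, C->A, D->BC

  step 4 ⇒ step 5: ADBCCAAAADADADBCADBCCAAADBCCAAAADAD ⇒ AD·BC·CA·A·A·AD·AD·AD·AD·BC·AD·BC·AD·BC·CA·A·AD·BC·CA·A·A·AD·AD·AD·BC·CA·A·A·AD·AD·AD·AD·BC·AD·BC
    A ↦ AD
    B ↦ CA
    C ↦ A
    D ↦ BC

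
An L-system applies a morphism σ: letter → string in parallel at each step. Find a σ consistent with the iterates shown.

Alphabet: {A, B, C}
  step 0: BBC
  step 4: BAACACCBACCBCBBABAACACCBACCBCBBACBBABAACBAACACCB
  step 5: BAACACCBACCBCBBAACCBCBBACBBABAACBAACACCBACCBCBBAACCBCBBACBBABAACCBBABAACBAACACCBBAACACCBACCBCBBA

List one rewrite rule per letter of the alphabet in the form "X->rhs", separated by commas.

  step 4 ⇒ step 5: BAACACCBACCBCBBABAACACCBACCBCBBACBBABAACBAACACCB ⇒ BA·AC·AC·CB·AC·CB·CB·BA·AC·CB·CB·BA·CB·BA·BA·AC·BA·AC·AC·CB·AC·CB·CB·BA·AC·CB·CB·BA·CB·BA·BA·AC·CB·BA·BA·AC·BA·AC·AC·CB·BA·AC·AC·CB·AC·CB·CB·BA
    A ↦ AC
    B ↦ BA
    C ↦ CB

A->AC, B->BA, C->CB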